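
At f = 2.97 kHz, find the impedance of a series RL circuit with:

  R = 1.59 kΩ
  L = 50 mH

Step 1 — Angular frequency: ω = 2π·f = 2π·2970 = 1.866e+04 rad/s.
Step 2 — Component impedances:
  R: Z = R = 1590 Ω
  L: Z = jωL = j·1.866e+04·0.05 = 0 + j933.1 Ω
Step 3 — Series combination: Z_total = R + L = 1590 + j933.1 Ω = 1844∠30.4° Ω.

Z = 1590 + j933.1 Ω = 1844∠30.4° Ω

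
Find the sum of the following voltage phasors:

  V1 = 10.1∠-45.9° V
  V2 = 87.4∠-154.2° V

Step 1 — Convert each phasor to rectangular form:
  V1 = 10.1·(cos(-45.9°) + j·sin(-45.9°)) = 7.029 - j7.253 V
  V2 = 87.4·(cos(-154.2°) + j·sin(-154.2°)) = -78.69 - j38.04 V
Step 2 — Sum components: V_total = -71.66 - j45.29 V.
Step 3 — Convert to polar: |V_total| = 84.77 V, ∠V_total = -147.7°.

V_total = 84.77∠-147.7° V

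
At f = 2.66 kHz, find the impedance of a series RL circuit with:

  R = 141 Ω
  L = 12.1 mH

Step 1 — Angular frequency: ω = 2π·f = 2π·2660 = 1.671e+04 rad/s.
Step 2 — Component impedances:
  R: Z = R = 141 Ω
  L: Z = jωL = j·1.671e+04·0.0121 = 0 + j202.2 Ω
Step 3 — Series combination: Z_total = R + L = 141 + j202.2 Ω = 246.5∠55.1° Ω.

Z = 141 + j202.2 Ω = 246.5∠55.1° Ω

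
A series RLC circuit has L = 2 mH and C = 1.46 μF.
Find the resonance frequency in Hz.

Step 1 — Resonance condition Im(Z)=0 gives ω₀ = 1/√(LC).
Step 2 — ω₀ = 1/√(0.002·1.46e-06) = 1.851e+04 rad/s.
Step 3 — f₀ = ω₀/(2π) = 2945 Hz.

f₀ = 2945 Hz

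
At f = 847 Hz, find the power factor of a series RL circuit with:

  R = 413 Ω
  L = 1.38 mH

Step 1 — Angular frequency: ω = 2π·f = 2π·847 = 5322 rad/s.
Step 2 — Component impedances:
  R: Z = R = 413 Ω
  L: Z = jωL = j·5322·0.00138 = 0 + j7.344 Ω
Step 3 — Series combination: Z_total = R + L = 413 + j7.344 Ω = 413.1∠1.0° Ω.
Step 4 — Power factor: PF = cos(φ) = Re(Z)/|Z| = 413/413.1 = 0.9998.
Step 5 — Type: Im(Z) = 7.344 ⇒ lagging (phase φ = 1.0°).

PF = 0.9998 (lagging, φ = 1.0°)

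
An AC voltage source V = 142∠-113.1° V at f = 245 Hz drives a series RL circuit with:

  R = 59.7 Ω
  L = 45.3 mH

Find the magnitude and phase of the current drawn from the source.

Step 1 — Angular frequency: ω = 2π·f = 2π·245 = 1539 rad/s.
Step 2 — Component impedances:
  R: Z = R = 59.7 Ω
  L: Z = jωL = j·1539·0.0453 = 0 + j69.73 Ω
Step 3 — Series combination: Z_total = R + L = 59.7 + j69.73 Ω = 91.8∠49.4° Ω.
Step 4 — Source phasor: V = 142∠-113.1° V = -55.71 - j130.6 V.
Step 5 — Ohm's law: I = V / Z_total = (-55.71 - j130.6) / (59.7 + j69.73) = -1.476 - j0.4643 A.
Step 6 — Convert to polar: |I| = 1.547 A, ∠I = -162.5°.

I = 1.547∠-162.5° A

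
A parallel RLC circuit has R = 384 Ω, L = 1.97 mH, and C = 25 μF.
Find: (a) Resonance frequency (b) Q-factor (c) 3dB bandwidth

Step 1 — Resonance: ω₀ = 1/√(LC) = 1/√(0.00197·2.5e-05) = 4506 rad/s.
Step 2 — f₀ = ω₀/(2π) = 717.2 Hz.
Step 3 — Parallel Q: Q = R/(ω₀L) = 384/(4506·0.00197) = 43.26.
Step 4 — Bandwidth: Δω = ω₀/Q = 104.2 rad/s; BW = Δω/(2π) = 16.58 Hz.

(a) f₀ = 717.2 Hz  (b) Q = 43.26  (c) BW = 16.58 Hz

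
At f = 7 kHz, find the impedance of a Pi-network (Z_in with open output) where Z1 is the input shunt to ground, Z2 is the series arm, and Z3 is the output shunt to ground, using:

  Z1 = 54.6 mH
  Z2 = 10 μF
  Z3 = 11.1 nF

Step 1 — Angular frequency: ω = 2π·f = 2π·7000 = 4.398e+04 rad/s.
Step 2 — Component impedances:
  Z1: Z = jωL = j·4.398e+04·0.0546 = 0 + j2401 Ω
  Z2: Z = 1/(jωC) = -j/(ω·C) = 0 - j2.274 Ω
  Z3: Z = 1/(jωC) = -j/(ω·C) = 0 - j2048 Ω
Step 3 — With open output, the series arm Z2 and the output shunt Z3 appear in series to ground: Z2 + Z3 = 0 - j2051 Ω.
Step 4 — Parallel with input shunt Z1: Z_in = Z1 || (Z2 + Z3) = 0 - j1.404e+04 Ω = 1.404e+04∠-90.0° Ω.

Z = 0 - j1.404e+04 Ω = 1.404e+04∠-90.0° Ω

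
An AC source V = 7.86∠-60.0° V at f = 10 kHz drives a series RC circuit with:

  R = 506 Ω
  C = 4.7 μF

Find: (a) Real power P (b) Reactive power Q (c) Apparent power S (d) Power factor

Step 1 — Angular frequency: ω = 2π·f = 2π·1e+04 = 6.283e+04 rad/s.
Step 2 — Component impedances:
  R: Z = R = 506 Ω
  C: Z = 1/(jωC) = -j/(ω·C) = 0 - j3.386 Ω
Step 3 — Series combination: Z_total = R + C = 506 - j3.386 Ω = 506∠-0.4° Ω.
Step 4 — Source phasor: V = 7.86∠-60.0° V = 3.93 - j6.807 V.
Step 5 — Current: I = V / Z = 0.007856 - j0.0134 A = 0.01553∠-59.6° A.
Step 6 — Complex power: S = V·I* = 0.1221 - j0.000817 VA.
Step 7 — Real power: P = Re(S) = 0.1221 W.
Step 8 — Reactive power: Q = Im(S) = -0.000817 VAR.
Step 9 — Apparent power: |S| = 0.1221 VA.
Step 10 — Power factor: PF = P/|S| = 1 (leading).

(a) P = 0.1221 W  (b) Q = -0.000817 VAR  (c) S = 0.1221 VA  (d) PF = 1 (leading)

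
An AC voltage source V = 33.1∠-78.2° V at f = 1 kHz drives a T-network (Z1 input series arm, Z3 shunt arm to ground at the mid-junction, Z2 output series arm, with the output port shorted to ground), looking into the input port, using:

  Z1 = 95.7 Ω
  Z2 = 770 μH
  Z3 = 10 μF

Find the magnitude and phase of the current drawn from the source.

Step 1 — Angular frequency: ω = 2π·f = 2π·1000 = 6283 rad/s.
Step 2 — Component impedances:
  Z1: Z = R = 95.7 Ω
  Z2: Z = jωL = j·6283·0.00077 = 0 + j4.838 Ω
  Z3: Z = 1/(jωC) = -j/(ω·C) = 0 - j15.92 Ω
Step 3 — With the output port shorted to ground, the output series arm Z2 runs from the junction to ground; the shunt arm Z3 also runs from the junction to ground. They appear in parallel: Z3 || Z2 = 0 + j6.951 Ω.
Step 4 — Series with input arm Z1: Z_in = Z1 + (Z3 || Z2) = 95.7 + j6.951 Ω = 95.95∠4.2° Ω.
Step 5 — Source phasor: V = 33.1∠-78.2° V = 6.769 - j32.4 V.
Step 6 — Ohm's law: I = V / Z_total = (6.769 - j32.4) / (95.7 + j6.951) = 0.0459 - j0.3419 A.
Step 7 — Convert to polar: |I| = 0.345 A, ∠I = -82.4°.

I = 0.345∠-82.4° A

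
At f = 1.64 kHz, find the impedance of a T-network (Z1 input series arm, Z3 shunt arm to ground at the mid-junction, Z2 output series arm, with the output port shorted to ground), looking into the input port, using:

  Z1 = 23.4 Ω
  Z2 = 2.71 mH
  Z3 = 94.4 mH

Step 1 — Angular frequency: ω = 2π·f = 2π·1640 = 1.03e+04 rad/s.
Step 2 — Component impedances:
  Z1: Z = R = 23.4 Ω
  Z2: Z = jωL = j·1.03e+04·0.00271 = 0 + j27.92 Ω
  Z3: Z = jωL = j·1.03e+04·0.0944 = 0 + j972.7 Ω
Step 3 — With the output port shorted to ground, the output series arm Z2 runs from the junction to ground; the shunt arm Z3 also runs from the junction to ground. They appear in parallel: Z3 || Z2 = 0 + j27.15 Ω.
Step 4 — Series with input arm Z1: Z_in = Z1 + (Z3 || Z2) = 23.4 + j27.15 Ω = 35.84∠49.2° Ω.

Z = 23.4 + j27.15 Ω = 35.84∠49.2° Ω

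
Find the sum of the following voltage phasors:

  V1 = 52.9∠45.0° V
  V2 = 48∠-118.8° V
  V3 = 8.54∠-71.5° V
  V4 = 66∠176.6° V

Step 1 — Convert each phasor to rectangular form:
  V1 = 52.9·(cos(45.0°) + j·sin(45.0°)) = 37.41 + j37.41 V
  V2 = 48·(cos(-118.8°) + j·sin(-118.8°)) = -23.12 - j42.06 V
  V3 = 8.54·(cos(-71.5°) + j·sin(-71.5°)) = 2.71 - j8.099 V
  V4 = 66·(cos(176.6°) + j·sin(176.6°)) = -65.88 + j3.914 V
Step 2 — Sum components: V_total = -48.89 - j8.841 V.
Step 3 — Convert to polar: |V_total| = 49.69 V, ∠V_total = -169.7°.

V_total = 49.69∠-169.7° V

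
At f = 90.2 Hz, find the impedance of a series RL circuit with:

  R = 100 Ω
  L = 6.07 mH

Step 1 — Angular frequency: ω = 2π·f = 2π·90.2 = 566.7 rad/s.
Step 2 — Component impedances:
  R: Z = R = 100 Ω
  L: Z = jωL = j·566.7·0.00607 = 0 + j3.44 Ω
Step 3 — Series combination: Z_total = R + L = 100 + j3.44 Ω = 100.1∠2.0° Ω.

Z = 100 + j3.44 Ω = 100.1∠2.0° Ω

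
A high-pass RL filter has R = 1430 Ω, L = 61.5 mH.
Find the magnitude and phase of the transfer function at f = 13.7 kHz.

Step 1 — Angular frequency: ω = 2π·1.37e+04 = 8.608e+04 rad/s.
Step 2 — Transfer function: H(jω) = jωL/(R + jωL).
Step 3 — Numerator jωL = j·5294; denominator R + jωL = 1430 + j5294.
Step 4 — H = 0.932 + j0.2518.
Step 5 — Magnitude: |H| = 0.9654 (-0.3 dB); phase: φ = 15.1°.

|H| = 0.9654 (-0.3 dB), φ = 15.1°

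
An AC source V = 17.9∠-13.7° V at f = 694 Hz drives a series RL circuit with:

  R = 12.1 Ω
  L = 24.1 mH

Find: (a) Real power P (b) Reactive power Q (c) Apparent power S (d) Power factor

Step 1 — Angular frequency: ω = 2π·f = 2π·694 = 4361 rad/s.
Step 2 — Component impedances:
  R: Z = R = 12.1 Ω
  L: Z = jωL = j·4361·0.0241 = 0 + j105.1 Ω
Step 3 — Series combination: Z_total = R + L = 12.1 + j105.1 Ω = 105.8∠83.4° Ω.
Step 4 — Source phasor: V = 17.9∠-13.7° V = 17.39 - j4.239 V.
Step 5 — Current: I = V / Z = -0.02101 - j0.1679 A = 0.1692∠-97.1° A.
Step 6 — Complex power: S = V·I* = 0.3465 + j3.009 VA.
Step 7 — Real power: P = Re(S) = 0.3465 W.
Step 8 — Reactive power: Q = Im(S) = 3.009 VAR.
Step 9 — Apparent power: |S| = 3.029 VA.
Step 10 — Power factor: PF = P/|S| = 0.1144 (lagging).

(a) P = 0.3465 W  (b) Q = 3.009 VAR  (c) S = 3.029 VA  (d) PF = 0.1144 (lagging)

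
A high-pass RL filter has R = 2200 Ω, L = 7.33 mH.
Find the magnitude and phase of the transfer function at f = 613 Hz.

Step 1 — Angular frequency: ω = 2π·613 = 3852 rad/s.
Step 2 — Transfer function: H(jω) = jωL/(R + jωL).
Step 3 — Numerator jωL = j·28.23; denominator R + jωL = 2200 + j28.23.
Step 4 — H = 0.0001647 + j0.01283.
Step 5 — Magnitude: |H| = 0.01283 (-37.8 dB); phase: φ = 89.3°.

|H| = 0.01283 (-37.8 dB), φ = 89.3°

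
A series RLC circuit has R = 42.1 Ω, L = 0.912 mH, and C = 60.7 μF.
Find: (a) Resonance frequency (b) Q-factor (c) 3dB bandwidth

Step 1 — Resonance condition Im(Z)=0 gives ω₀ = 1/√(LC).
Step 2 — ω₀ = 1/√(0.000912·6.07e-05) = 4250 rad/s.
Step 3 — f₀ = ω₀/(2π) = 676.4 Hz.
Step 4 — Series Q: Q = ω₀L/R = 4250·0.000912/42.1 = 0.09207.
Step 5 — 3dB bandwidth: Δω = ω₀/Q = 4.616e+04 rad/s; BW = Δω/(2π) = 7347 Hz.

(a) f₀ = 676.4 Hz  (b) Q = 0.09207  (c) BW = 7347 Hz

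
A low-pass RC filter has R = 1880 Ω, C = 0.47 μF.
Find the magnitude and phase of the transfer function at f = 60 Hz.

Step 1 — Angular frequency: ω = 2π·60 = 377 rad/s.
Step 2 — Transfer function: H(jω) = 1/(1 + jωRC).
Step 3 — Denominator: 1 + jωRC = 1 + j·377·1880·4.7e-07 = 1 + j0.3331.
Step 4 — H = 0.9001 - j0.2998.
Step 5 — Magnitude: |H| = 0.9487 (-0.5 dB); phase: φ = -18.4°.

|H| = 0.9487 (-0.5 dB), φ = -18.4°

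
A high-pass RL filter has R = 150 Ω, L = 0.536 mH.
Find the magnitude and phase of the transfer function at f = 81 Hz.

Step 1 — Angular frequency: ω = 2π·81 = 508.9 rad/s.
Step 2 — Transfer function: H(jω) = jωL/(R + jωL).
Step 3 — Numerator jωL = j·0.2728; denominator R + jωL = 150 + j0.2728.
Step 4 — H = 3.307e-06 + j0.001819.
Step 5 — Magnitude: |H| = 0.001819 (-54.8 dB); phase: φ = 89.9°.

|H| = 0.001819 (-54.8 dB), φ = 89.9°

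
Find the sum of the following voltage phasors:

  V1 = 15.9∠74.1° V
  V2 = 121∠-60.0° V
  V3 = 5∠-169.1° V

Step 1 — Convert each phasor to rectangular form:
  V1 = 15.9·(cos(74.1°) + j·sin(74.1°)) = 4.356 + j15.29 V
  V2 = 121·(cos(-60.0°) + j·sin(-60.0°)) = 60.5 - j104.8 V
  V3 = 5·(cos(-169.1°) + j·sin(-169.1°)) = -4.91 - j0.9455 V
Step 2 — Sum components: V_total = 59.95 - j90.44 V.
Step 3 — Convert to polar: |V_total| = 108.5 V, ∠V_total = -56.5°.

V_total = 108.5∠-56.5° V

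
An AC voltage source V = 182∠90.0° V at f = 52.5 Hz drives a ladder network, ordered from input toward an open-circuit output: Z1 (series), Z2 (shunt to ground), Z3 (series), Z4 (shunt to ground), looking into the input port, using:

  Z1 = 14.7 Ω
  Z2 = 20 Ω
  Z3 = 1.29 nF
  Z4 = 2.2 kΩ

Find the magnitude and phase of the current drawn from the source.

Step 1 — Angular frequency: ω = 2π·f = 2π·52.5 = 329.9 rad/s.
Step 2 — Component impedances:
  Z1: Z = R = 14.7 Ω
  Z2: Z = R = 20 Ω
  Z3: Z = 1/(jωC) = -j/(ω·C) = 0 - j2.35e+06 Ω
  Z4: Z = R = 2200 Ω
Step 3 — Ladder network (open output): work backward from the far end, alternating series and parallel combinations. Z_in = 34.7 - j0.0001702 Ω = 34.7∠-0.0° Ω.
Step 4 — Source phasor: V = 182∠90.0° V = 0 + j182 V.
Step 5 — Ohm's law: I = V / Z_total = (0 + j182) / (34.7 - j0.0001702) = -2.573e-05 + j5.245 A.
Step 6 — Convert to polar: |I| = 5.245 A, ∠I = 90.0°.

I = 5.245∠90.0° A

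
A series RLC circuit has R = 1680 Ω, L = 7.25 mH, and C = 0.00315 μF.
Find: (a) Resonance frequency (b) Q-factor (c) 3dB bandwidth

Step 1 — Resonance condition Im(Z)=0 gives ω₀ = 1/√(LC).
Step 2 — ω₀ = 1/√(0.00725·3.15e-09) = 2.093e+05 rad/s.
Step 3 — f₀ = ω₀/(2π) = 3.33e+04 Hz.
Step 4 — Series Q: Q = ω₀L/R = 2.093e+05·0.00725/1680 = 0.903.
Step 5 — 3dB bandwidth: Δω = ω₀/Q = 2.317e+05 rad/s; BW = Δω/(2π) = 3.688e+04 Hz.

(a) f₀ = 3.33e+04 Hz  (b) Q = 0.903  (c) BW = 3.688e+04 Hz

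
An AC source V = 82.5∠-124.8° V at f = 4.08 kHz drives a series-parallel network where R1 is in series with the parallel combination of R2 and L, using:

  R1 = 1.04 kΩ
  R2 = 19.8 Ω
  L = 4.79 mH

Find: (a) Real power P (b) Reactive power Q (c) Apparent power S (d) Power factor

Step 1 — Angular frequency: ω = 2π·f = 2π·4080 = 2.564e+04 rad/s.
Step 2 — Component impedances:
  R1: Z = R = 1040 Ω
  R2: Z = R = 19.8 Ω
  L: Z = jωL = j·2.564e+04·0.00479 = 0 + j122.8 Ω
Step 3 — Parallel branch: R2 || L = 1/(1/R2 + 1/L) = 19.3 + j3.112 Ω.
Step 4 — Series with R1: Z_total = R1 + (R2 || L) = 1059 + j3.112 Ω = 1059∠0.2° Ω.
Step 5 — Source phasor: V = 82.5∠-124.8° V = -47.08 - j67.74 V.
Step 6 — Current: I = V / Z = -0.04464 - j0.06382 A = 0.07788∠-125.0° A.
Step 7 — Complex power: S = V·I* = 6.425 + j0.01887 VA.
Step 8 — Real power: P = Re(S) = 6.425 W.
Step 9 — Reactive power: Q = Im(S) = 0.01887 VAR.
Step 10 — Apparent power: |S| = 6.425 VA.
Step 11 — Power factor: PF = P/|S| = 1 (lagging).

(a) P = 6.425 W  (b) Q = 0.01887 VAR  (c) S = 6.425 VA  (d) PF = 1 (lagging)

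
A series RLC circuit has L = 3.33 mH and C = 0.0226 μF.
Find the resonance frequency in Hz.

Step 1 — Resonance condition Im(Z)=0 gives ω₀ = 1/√(LC).
Step 2 — ω₀ = 1/√(0.00333·2.26e-08) = 1.153e+05 rad/s.
Step 3 — f₀ = ω₀/(2π) = 1.835e+04 Hz.

f₀ = 1.835e+04 Hz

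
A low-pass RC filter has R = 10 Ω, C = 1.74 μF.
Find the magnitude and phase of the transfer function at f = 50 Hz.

Step 1 — Angular frequency: ω = 2π·50 = 314.2 rad/s.
Step 2 — Transfer function: H(jω) = 1/(1 + jωRC).
Step 3 — Denominator: 1 + jωRC = 1 + j·314.2·10·1.74e-06 = 1 + j0.005466.
Step 4 — H = 1 - j0.005466.
Step 5 — Magnitude: |H| = 1 (-0.0 dB); phase: φ = -0.3°.

|H| = 1 (-0.0 dB), φ = -0.3°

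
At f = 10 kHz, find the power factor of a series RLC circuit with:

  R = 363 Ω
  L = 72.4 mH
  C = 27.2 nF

Step 1 — Angular frequency: ω = 2π·f = 2π·1e+04 = 6.283e+04 rad/s.
Step 2 — Component impedances:
  R: Z = R = 363 Ω
  L: Z = jωL = j·6.283e+04·0.0724 = 0 + j4549 Ω
  C: Z = 1/(jωC) = -j/(ω·C) = 0 - j585.1 Ω
Step 3 — Series combination: Z_total = R + L + C = 363 + j3964 Ω = 3980∠84.8° Ω.
Step 4 — Power factor: PF = cos(φ) = Re(Z)/|Z| = 363/3980.5 = 0.09119.
Step 5 — Type: Im(Z) = 3964 ⇒ lagging (phase φ = 84.8°).

PF = 0.09119 (lagging, φ = 84.8°)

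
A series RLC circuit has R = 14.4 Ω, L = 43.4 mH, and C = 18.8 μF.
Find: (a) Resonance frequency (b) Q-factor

Step 1 — Resonance condition Im(Z)=0 gives ω₀ = 1/√(LC).
Step 2 — ω₀ = 1/√(0.0434·1.88e-05) = 1107 rad/s.
Step 3 — f₀ = ω₀/(2π) = 176.2 Hz.
Step 4 — Series Q: Q = ω₀L/R = 1107·0.0434/14.4 = 3.337.

(a) f₀ = 176.2 Hz  (b) Q = 3.337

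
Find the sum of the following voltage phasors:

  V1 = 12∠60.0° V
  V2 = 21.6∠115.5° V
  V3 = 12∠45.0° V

Step 1 — Convert each phasor to rectangular form:
  V1 = 12·(cos(60.0°) + j·sin(60.0°)) = 6 + j10.39 V
  V2 = 21.6·(cos(115.5°) + j·sin(115.5°)) = -9.299 + j19.5 V
  V3 = 12·(cos(45.0°) + j·sin(45.0°)) = 8.485 + j8.485 V
Step 2 — Sum components: V_total = 5.186 + j38.37 V.
Step 3 — Convert to polar: |V_total| = 38.72 V, ∠V_total = 82.3°.

V_total = 38.72∠82.3° V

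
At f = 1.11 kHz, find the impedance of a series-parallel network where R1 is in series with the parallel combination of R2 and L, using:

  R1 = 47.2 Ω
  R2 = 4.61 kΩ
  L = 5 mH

Step 1 — Angular frequency: ω = 2π·f = 2π·1110 = 6974 rad/s.
Step 2 — Component impedances:
  R1: Z = R = 47.2 Ω
  R2: Z = R = 4610 Ω
  L: Z = jωL = j·6974·0.005 = 0 + j34.87 Ω
Step 3 — Parallel branch: R2 || L = 1/(1/R2 + 1/L) = 0.2638 + j34.87 Ω.
Step 4 — Series with R1: Z_total = R1 + (R2 || L) = 47.46 + j34.87 Ω = 58.9∠36.3° Ω.

Z = 47.46 + j34.87 Ω = 58.9∠36.3° Ω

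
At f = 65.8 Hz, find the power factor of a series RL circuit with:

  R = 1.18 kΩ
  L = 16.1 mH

Step 1 — Angular frequency: ω = 2π·f = 2π·65.8 = 413.4 rad/s.
Step 2 — Component impedances:
  R: Z = R = 1180 Ω
  L: Z = jωL = j·413.4·0.0161 = 0 + j6.656 Ω
Step 3 — Series combination: Z_total = R + L = 1180 + j6.656 Ω = 1180∠0.3° Ω.
Step 4 — Power factor: PF = cos(φ) = Re(Z)/|Z| = 1180/1180 = 1.
Step 5 — Type: Im(Z) = 6.656 ⇒ lagging (phase φ = 0.3°).

PF = 1 (lagging, φ = 0.3°)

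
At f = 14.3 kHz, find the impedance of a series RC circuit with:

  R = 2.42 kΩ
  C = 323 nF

Step 1 — Angular frequency: ω = 2π·f = 2π·1.43e+04 = 8.985e+04 rad/s.
Step 2 — Component impedances:
  R: Z = R = 2420 Ω
  C: Z = 1/(jωC) = -j/(ω·C) = 0 - j34.46 Ω
Step 3 — Series combination: Z_total = R + C = 2420 - j34.46 Ω = 2420∠-0.8° Ω.

Z = 2420 - j34.46 Ω = 2420∠-0.8° Ω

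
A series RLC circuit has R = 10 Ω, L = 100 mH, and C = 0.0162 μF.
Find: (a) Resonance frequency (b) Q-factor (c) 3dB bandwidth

Step 1 — Resonance: ω₀ = 1/√(LC) = 1/√(0.1·1.62e-08) = 2.485e+04 rad/s.
Step 2 — f₀ = ω₀/(2π) = 3954 Hz.
Step 3 — Series Q: Q = ω₀L/R = 2.485e+04·0.1/10 = 248.5.
Step 4 — Bandwidth: Δω = ω₀/Q = 100 rad/s; BW = Δω/(2π) = 15.92 Hz.

(a) f₀ = 3954 Hz  (b) Q = 248.5  (c) BW = 15.92 Hz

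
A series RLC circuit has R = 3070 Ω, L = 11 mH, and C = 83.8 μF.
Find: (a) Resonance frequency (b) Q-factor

Step 1 — Resonance condition Im(Z)=0 gives ω₀ = 1/√(LC).
Step 2 — ω₀ = 1/√(0.011·8.38e-05) = 1042 rad/s.
Step 3 — f₀ = ω₀/(2π) = 165.8 Hz.
Step 4 — Series Q: Q = ω₀L/R = 1042·0.011/3070 = 0.003732.

(a) f₀ = 165.8 Hz  (b) Q = 0.003732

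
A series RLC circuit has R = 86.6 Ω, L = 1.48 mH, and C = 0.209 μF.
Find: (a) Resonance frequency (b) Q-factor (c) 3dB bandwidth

Step 1 — Resonance: ω₀ = 1/√(LC) = 1/√(0.00148·2.09e-07) = 5.686e+04 rad/s.
Step 2 — f₀ = ω₀/(2π) = 9049 Hz.
Step 3 — Series Q: Q = ω₀L/R = 5.686e+04·0.00148/86.6 = 0.9717.
Step 4 — Bandwidth: Δω = ω₀/Q = 5.851e+04 rad/s; BW = Δω/(2π) = 9313 Hz.

(a) f₀ = 9049 Hz  (b) Q = 0.9717  (c) BW = 9313 Hz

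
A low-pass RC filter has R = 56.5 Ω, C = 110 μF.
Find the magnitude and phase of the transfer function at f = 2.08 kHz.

Step 1 — Angular frequency: ω = 2π·2080 = 1.307e+04 rad/s.
Step 2 — Transfer function: H(jω) = 1/(1 + jωRC).
Step 3 — Denominator: 1 + jωRC = 1 + j·1.307e+04·56.5·0.00011 = 1 + j81.22.
Step 4 — H = 0.0001516 - j0.01231.
Step 5 — Magnitude: |H| = 0.01231 (-38.2 dB); phase: φ = -89.3°.

|H| = 0.01231 (-38.2 dB), φ = -89.3°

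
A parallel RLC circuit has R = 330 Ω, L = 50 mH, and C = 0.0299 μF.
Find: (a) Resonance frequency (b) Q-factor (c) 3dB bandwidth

Step 1 — Resonance: ω₀ = 1/√(LC) = 1/√(0.05·2.99e-08) = 2.586e+04 rad/s.
Step 2 — f₀ = ω₀/(2π) = 4116 Hz.
Step 3 — Parallel Q: Q = R/(ω₀L) = 330/(2.586e+04·0.05) = 0.2552.
Step 4 — Bandwidth: Δω = ω₀/Q = 1.013e+05 rad/s; BW = Δω/(2π) = 1.613e+04 Hz.

(a) f₀ = 4116 Hz  (b) Q = 0.2552  (c) BW = 1.613e+04 Hz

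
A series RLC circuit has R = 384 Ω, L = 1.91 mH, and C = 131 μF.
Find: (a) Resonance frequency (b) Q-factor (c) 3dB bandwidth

Step 1 — Resonance condition Im(Z)=0 gives ω₀ = 1/√(LC).
Step 2 — ω₀ = 1/√(0.00191·0.000131) = 1999 rad/s.
Step 3 — f₀ = ω₀/(2π) = 318.2 Hz.
Step 4 — Series Q: Q = ω₀L/R = 1999·0.00191/384 = 0.009944.
Step 5 — 3dB bandwidth: Δω = ω₀/Q = 2.01e+05 rad/s; BW = Δω/(2π) = 3.2e+04 Hz.

(a) f₀ = 318.2 Hz  (b) Q = 0.009944  (c) BW = 3.2e+04 Hz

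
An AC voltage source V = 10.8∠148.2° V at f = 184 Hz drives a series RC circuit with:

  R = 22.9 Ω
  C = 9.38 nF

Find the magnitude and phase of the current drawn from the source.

Step 1 — Angular frequency: ω = 2π·f = 2π·184 = 1156 rad/s.
Step 2 — Component impedances:
  R: Z = R = 22.9 Ω
  C: Z = 1/(jωC) = -j/(ω·C) = 0 - j9.221e+04 Ω
Step 3 — Series combination: Z_total = R + C = 22.9 - j9.221e+04 Ω = 9.221e+04∠-90.0° Ω.
Step 4 — Source phasor: V = 10.8∠148.2° V = -9.179 + j5.691 V.
Step 5 — Ohm's law: I = V / Z_total = (-9.179 + j5.691) / (22.9 - j9.221e+04) = -6.174e-05 - j9.952e-05 A.
Step 6 — Convert to polar: |I| = 0.0001171 A, ∠I = -121.8°.

I = 0.0001171∠-121.8° A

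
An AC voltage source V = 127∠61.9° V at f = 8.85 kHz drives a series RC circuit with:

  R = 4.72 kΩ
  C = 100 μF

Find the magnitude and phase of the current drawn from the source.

Step 1 — Angular frequency: ω = 2π·f = 2π·8850 = 5.561e+04 rad/s.
Step 2 — Component impedances:
  R: Z = R = 4720 Ω
  C: Z = 1/(jωC) = -j/(ω·C) = 0 - j0.1798 Ω
Step 3 — Series combination: Z_total = R + C = 4720 - j0.1798 Ω = 4720∠-0.0° Ω.
Step 4 — Source phasor: V = 127∠61.9° V = 59.82 + j112 V.
Step 5 — Ohm's law: I = V / Z_total = (59.82 + j112) / (4720 - j0.1798) = 0.01267 + j0.02374 A.
Step 6 — Convert to polar: |I| = 0.02691 A, ∠I = 61.9°.

I = 0.02691∠61.9° A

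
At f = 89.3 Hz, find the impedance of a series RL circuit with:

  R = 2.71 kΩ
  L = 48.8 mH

Step 1 — Angular frequency: ω = 2π·f = 2π·89.3 = 561.1 rad/s.
Step 2 — Component impedances:
  R: Z = R = 2710 Ω
  L: Z = jωL = j·561.1·0.0488 = 0 + j27.38 Ω
Step 3 — Series combination: Z_total = R + L = 2710 + j27.38 Ω = 2710∠0.6° Ω.

Z = 2710 + j27.38 Ω = 2710∠0.6° Ω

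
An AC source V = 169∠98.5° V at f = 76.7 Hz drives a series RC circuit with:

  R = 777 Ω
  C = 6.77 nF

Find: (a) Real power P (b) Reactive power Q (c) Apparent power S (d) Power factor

Step 1 — Angular frequency: ω = 2π·f = 2π·76.7 = 481.9 rad/s.
Step 2 — Component impedances:
  R: Z = R = 777 Ω
  C: Z = 1/(jωC) = -j/(ω·C) = 0 - j3.065e+05 Ω
Step 3 — Series combination: Z_total = R + C = 777 - j3.065e+05 Ω = 3.065e+05∠-89.9° Ω.
Step 4 — Source phasor: V = 169∠98.5° V = -24.98 + j167.1 V.
Step 5 — Current: I = V / Z = -0.0005455 - j8.012e-05 A = 0.0005514∠-171.6° A.
Step 6 — Complex power: S = V·I* = 0.0002362 - j0.09318 VA.
Step 7 — Real power: P = Re(S) = 0.0002362 W.
Step 8 — Reactive power: Q = Im(S) = -0.09318 VAR.
Step 9 — Apparent power: |S| = 0.09318 VA.
Step 10 — Power factor: PF = P/|S| = 0.002535 (leading).

(a) P = 0.0002362 W  (b) Q = -0.09318 VAR  (c) S = 0.09318 VA  (d) PF = 0.002535 (leading)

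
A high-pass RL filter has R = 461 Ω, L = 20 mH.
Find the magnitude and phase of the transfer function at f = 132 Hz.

Step 1 — Angular frequency: ω = 2π·132 = 829.4 rad/s.
Step 2 — Transfer function: H(jω) = jωL/(R + jωL).
Step 3 — Numerator jωL = j·16.59; denominator R + jωL = 461 + j16.59.
Step 4 — H = 0.001293 + j0.03594.
Step 5 — Magnitude: |H| = 0.03596 (-28.9 dB); phase: φ = 87.9°.

|H| = 0.03596 (-28.9 dB), φ = 87.9°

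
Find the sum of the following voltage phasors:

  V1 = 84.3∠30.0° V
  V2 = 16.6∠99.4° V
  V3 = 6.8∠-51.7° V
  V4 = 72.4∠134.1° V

Step 1 — Convert each phasor to rectangular form:
  V1 = 84.3·(cos(30.0°) + j·sin(30.0°)) = 73.01 + j42.15 V
  V2 = 16.6·(cos(99.4°) + j·sin(99.4°)) = -2.711 + j16.38 V
  V3 = 6.8·(cos(-51.7°) + j·sin(-51.7°)) = 4.214 - j5.336 V
  V4 = 72.4·(cos(134.1°) + j·sin(134.1°)) = -50.38 + j51.99 V
Step 2 — Sum components: V_total = 24.13 + j105.2 V.
Step 3 — Convert to polar: |V_total| = 107.9 V, ∠V_total = 77.1°.

V_total = 107.9∠77.1° V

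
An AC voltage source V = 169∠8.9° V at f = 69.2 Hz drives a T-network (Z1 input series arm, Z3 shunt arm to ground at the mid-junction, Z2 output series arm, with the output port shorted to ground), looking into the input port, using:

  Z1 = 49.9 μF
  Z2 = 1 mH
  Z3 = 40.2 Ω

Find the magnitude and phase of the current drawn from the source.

Step 1 — Angular frequency: ω = 2π·f = 2π·69.2 = 434.8 rad/s.
Step 2 — Component impedances:
  Z1: Z = 1/(jωC) = -j/(ω·C) = 0 - j46.09 Ω
  Z2: Z = jωL = j·434.8·0.001 = 0 + j0.4348 Ω
  Z3: Z = R = 40.2 Ω
Step 3 — With the output port shorted to ground, the output series arm Z2 runs from the junction to ground; the shunt arm Z3 also runs from the junction to ground. They appear in parallel: Z3 || Z2 = 0.004702 + j0.4347 Ω.
Step 4 — Series with input arm Z1: Z_in = Z1 + (Z3 || Z2) = 0.004702 - j45.66 Ω = 45.66∠-90.0° Ω.
Step 5 — Source phasor: V = 169∠8.9° V = 167 + j26.15 V.
Step 6 — Ohm's law: I = V / Z_total = (167 + j26.15) / (0.004702 - j45.66) = -0.5723 + j3.657 A.
Step 7 — Convert to polar: |I| = 3.702 A, ∠I = 98.9°.

I = 3.702∠98.9° A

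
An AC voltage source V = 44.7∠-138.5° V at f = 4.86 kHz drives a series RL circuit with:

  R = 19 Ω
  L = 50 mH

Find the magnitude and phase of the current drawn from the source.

Step 1 — Angular frequency: ω = 2π·f = 2π·4860 = 3.054e+04 rad/s.
Step 2 — Component impedances:
  R: Z = R = 19 Ω
  L: Z = jωL = j·3.054e+04·0.05 = 0 + j1527 Ω
Step 3 — Series combination: Z_total = R + L = 19 + j1527 Ω = 1527∠89.3° Ω.
Step 4 — Source phasor: V = 44.7∠-138.5° V = -33.48 - j29.62 V.
Step 5 — Ohm's law: I = V / Z_total = (-33.48 - j29.62) / (19 + j1527) = -0.01967 + j0.02168 A.
Step 6 — Convert to polar: |I| = 0.02927 A, ∠I = 132.2°.

I = 0.02927∠132.2° A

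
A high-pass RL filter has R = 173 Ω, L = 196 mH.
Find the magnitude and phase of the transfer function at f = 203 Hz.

Step 1 — Angular frequency: ω = 2π·203 = 1275 rad/s.
Step 2 — Transfer function: H(jω) = jωL/(R + jωL).
Step 3 — Numerator jωL = j·250; denominator R + jωL = 173 + j250.
Step 4 — H = 0.6762 + j0.4679.
Step 5 — Magnitude: |H| = 0.8223 (-1.7 dB); phase: φ = 34.7°.

|H| = 0.8223 (-1.7 dB), φ = 34.7°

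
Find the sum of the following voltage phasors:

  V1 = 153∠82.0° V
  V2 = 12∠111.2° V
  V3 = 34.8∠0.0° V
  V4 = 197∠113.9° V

Step 1 — Convert each phasor to rectangular form:
  V1 = 153·(cos(82.0°) + j·sin(82.0°)) = 21.29 + j151.5 V
  V2 = 12·(cos(111.2°) + j·sin(111.2°)) = -4.339 + j11.19 V
  V3 = 34.8·(cos(0.0°) + j·sin(0.0°)) = 34.8 V
  V4 = 197·(cos(113.9°) + j·sin(113.9°)) = -79.81 + j180.1 V
Step 2 — Sum components: V_total = -28.06 + j342.8 V.
Step 3 — Convert to polar: |V_total| = 344 V, ∠V_total = 94.7°.

V_total = 344∠94.7° V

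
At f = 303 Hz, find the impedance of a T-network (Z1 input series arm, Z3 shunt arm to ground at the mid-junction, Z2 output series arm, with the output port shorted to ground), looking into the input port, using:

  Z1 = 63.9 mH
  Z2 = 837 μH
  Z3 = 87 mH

Step 1 — Angular frequency: ω = 2π·f = 2π·303 = 1904 rad/s.
Step 2 — Component impedances:
  Z1: Z = jωL = j·1904·0.0639 = 0 + j121.7 Ω
  Z2: Z = jωL = j·1904·0.000837 = 0 + j1.593 Ω
  Z3: Z = jωL = j·1904·0.087 = 0 + j165.6 Ω
Step 3 — With the output port shorted to ground, the output series arm Z2 runs from the junction to ground; the shunt arm Z3 also runs from the junction to ground. They appear in parallel: Z3 || Z2 = 0 + j1.578 Ω.
Step 4 — Series with input arm Z1: Z_in = Z1 + (Z3 || Z2) = 0 + j123.2 Ω = 123.2∠90.0° Ω.

Z = 0 + j123.2 Ω = 123.2∠90.0° Ω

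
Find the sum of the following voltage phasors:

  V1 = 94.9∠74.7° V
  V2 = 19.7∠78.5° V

Step 1 — Convert each phasor to rectangular form:
  V1 = 94.9·(cos(74.7°) + j·sin(74.7°)) = 25.04 + j91.54 V
  V2 = 19.7·(cos(78.5°) + j·sin(78.5°)) = 3.928 + j19.3 V
Step 2 — Sum components: V_total = 28.97 + j110.8 V.
Step 3 — Convert to polar: |V_total| = 114.6 V, ∠V_total = 75.4°.

V_total = 114.6∠75.4° V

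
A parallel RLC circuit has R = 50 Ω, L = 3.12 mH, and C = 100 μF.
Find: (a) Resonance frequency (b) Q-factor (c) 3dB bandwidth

Step 1 — Resonance: ω₀ = 1/√(LC) = 1/√(0.00312·0.0001) = 1790 rad/s.
Step 2 — f₀ = ω₀/(2π) = 284.9 Hz.
Step 3 — Parallel Q: Q = R/(ω₀L) = 50/(1790·0.00312) = 8.951.
Step 4 — Bandwidth: Δω = ω₀/Q = 200 rad/s; BW = Δω/(2π) = 31.83 Hz.

(a) f₀ = 284.9 Hz  (b) Q = 8.951  (c) BW = 31.83 Hz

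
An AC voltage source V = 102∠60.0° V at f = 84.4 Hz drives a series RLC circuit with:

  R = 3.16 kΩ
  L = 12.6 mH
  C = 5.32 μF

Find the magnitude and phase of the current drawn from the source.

Step 1 — Angular frequency: ω = 2π·f = 2π·84.4 = 530.3 rad/s.
Step 2 — Component impedances:
  R: Z = R = 3160 Ω
  L: Z = jωL = j·530.3·0.0126 = 0 + j6.682 Ω
  C: Z = 1/(jωC) = -j/(ω·C) = 0 - j354.5 Ω
Step 3 — Series combination: Z_total = R + L + C = 3160 - j347.8 Ω = 3179∠-6.3° Ω.
Step 4 — Source phasor: V = 102∠60.0° V = 51 + j88.33 V.
Step 5 — Ohm's law: I = V / Z_total = (51 + j88.33) / (3160 - j347.8) = 0.01291 + j0.02937 A.
Step 6 — Convert to polar: |I| = 0.03208 A, ∠I = 66.3°.

I = 0.03208∠66.3° A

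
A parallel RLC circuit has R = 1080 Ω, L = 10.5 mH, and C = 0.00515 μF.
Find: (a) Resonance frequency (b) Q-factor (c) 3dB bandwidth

Step 1 — Resonance: ω₀ = 1/√(LC) = 1/√(0.0105·5.15e-09) = 1.36e+05 rad/s.
Step 2 — f₀ = ω₀/(2π) = 2.164e+04 Hz.
Step 3 — Parallel Q: Q = R/(ω₀L) = 1080/(1.36e+05·0.0105) = 0.7564.
Step 4 — Bandwidth: Δω = ω₀/Q = 1.798e+05 rad/s; BW = Δω/(2π) = 2.861e+04 Hz.

(a) f₀ = 2.164e+04 Hz  (b) Q = 0.7564  (c) BW = 2.861e+04 Hz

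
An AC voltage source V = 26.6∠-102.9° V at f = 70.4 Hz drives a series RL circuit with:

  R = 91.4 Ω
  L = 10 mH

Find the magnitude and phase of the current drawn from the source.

Step 1 — Angular frequency: ω = 2π·f = 2π·70.4 = 442.3 rad/s.
Step 2 — Component impedances:
  R: Z = R = 91.4 Ω
  L: Z = jωL = j·442.3·0.01 = 0 + j4.423 Ω
Step 3 — Series combination: Z_total = R + L = 91.4 + j4.423 Ω = 91.51∠2.8° Ω.
Step 4 — Source phasor: V = 26.6∠-102.9° V = -5.938 - j25.93 V.
Step 5 — Ohm's law: I = V / Z_total = (-5.938 - j25.93) / (91.4 + j4.423) = -0.07852 - j0.2799 A.
Step 6 — Convert to polar: |I| = 0.2907 A, ∠I = -105.7°.

I = 0.2907∠-105.7° A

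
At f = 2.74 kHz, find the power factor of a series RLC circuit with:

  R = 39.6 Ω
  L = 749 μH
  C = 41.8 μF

Step 1 — Angular frequency: ω = 2π·f = 2π·2740 = 1.722e+04 rad/s.
Step 2 — Component impedances:
  R: Z = R = 39.6 Ω
  L: Z = jωL = j·1.722e+04·0.000749 = 0 + j12.89 Ω
  C: Z = 1/(jωC) = -j/(ω·C) = 0 - j1.39 Ω
Step 3 — Series combination: Z_total = R + L + C = 39.6 + j11.51 Ω = 41.24∠16.2° Ω.
Step 4 — Power factor: PF = cos(φ) = Re(Z)/|Z| = 39.6/41.237 = 0.9603.
Step 5 — Type: Im(Z) = 11.51 ⇒ lagging (phase φ = 16.2°).

PF = 0.9603 (lagging, φ = 16.2°)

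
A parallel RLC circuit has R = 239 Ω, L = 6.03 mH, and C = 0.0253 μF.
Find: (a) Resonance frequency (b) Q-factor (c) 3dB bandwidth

Step 1 — Resonance: ω₀ = 1/√(LC) = 1/√(0.00603·2.53e-08) = 8.096e+04 rad/s.
Step 2 — f₀ = ω₀/(2π) = 1.289e+04 Hz.
Step 3 — Parallel Q: Q = R/(ω₀L) = 239/(8.096e+04·0.00603) = 0.4896.
Step 4 — Bandwidth: Δω = ω₀/Q = 1.654e+05 rad/s; BW = Δω/(2π) = 2.632e+04 Hz.

(a) f₀ = 1.289e+04 Hz  (b) Q = 0.4896  (c) BW = 2.632e+04 Hz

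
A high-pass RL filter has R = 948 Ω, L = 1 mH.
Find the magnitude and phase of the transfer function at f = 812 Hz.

Step 1 — Angular frequency: ω = 2π·812 = 5102 rad/s.
Step 2 — Transfer function: H(jω) = jωL/(R + jωL).
Step 3 — Numerator jωL = j·5.102; denominator R + jωL = 948 + j5.102.
Step 4 — H = 2.896e-05 + j0.005382.
Step 5 — Magnitude: |H| = 0.005382 (-45.4 dB); phase: φ = 89.7°.

|H| = 0.005382 (-45.4 dB), φ = 89.7°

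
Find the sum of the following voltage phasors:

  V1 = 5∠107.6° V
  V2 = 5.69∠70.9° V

Step 1 — Convert each phasor to rectangular form:
  V1 = 5·(cos(107.6°) + j·sin(107.6°)) = -1.512 + j4.766 V
  V2 = 5.69·(cos(70.9°) + j·sin(70.9°)) = 1.862 + j5.377 V
Step 2 — Sum components: V_total = 0.35 + j10.14 V.
Step 3 — Convert to polar: |V_total| = 10.15 V, ∠V_total = 88.0°.

V_total = 10.15∠88.0° V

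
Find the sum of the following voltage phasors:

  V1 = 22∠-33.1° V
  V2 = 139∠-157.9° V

Step 1 — Convert each phasor to rectangular form:
  V1 = 22·(cos(-33.1°) + j·sin(-33.1°)) = 18.43 - j12.01 V
  V2 = 139·(cos(-157.9°) + j·sin(-157.9°)) = -128.8 - j52.3 V
Step 2 — Sum components: V_total = -110.4 - j64.31 V.
Step 3 — Convert to polar: |V_total| = 127.7 V, ∠V_total = -149.8°.

V_total = 127.7∠-149.8° V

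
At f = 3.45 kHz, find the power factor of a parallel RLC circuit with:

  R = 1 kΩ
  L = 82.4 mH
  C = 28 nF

Step 1 — Angular frequency: ω = 2π·f = 2π·3450 = 2.168e+04 rad/s.
Step 2 — Component impedances:
  R: Z = R = 1000 Ω
  L: Z = jωL = j·2.168e+04·0.0824 = 0 + j1786 Ω
  C: Z = 1/(jωC) = -j/(ω·C) = 0 - j1648 Ω
Step 3 — Parallel combination: 1/Z_total = 1/R + 1/L + 1/C; Z_total = 997.8 - j47 Ω = 998.9∠-2.7° Ω.
Step 4 — Power factor: PF = cos(φ) = Re(Z)/|Z| = 997.8/998.9 = 0.9989.
Step 5 — Type: Im(Z) = -47 ⇒ leading (phase φ = -2.7°).

PF = 0.9989 (leading, φ = -2.7°)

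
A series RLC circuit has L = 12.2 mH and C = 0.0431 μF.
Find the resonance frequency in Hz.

Step 1 — Resonance condition Im(Z)=0 gives ω₀ = 1/√(LC).
Step 2 — ω₀ = 1/√(0.0122·4.31e-08) = 4.361e+04 rad/s.
Step 3 — f₀ = ω₀/(2π) = 6941 Hz.

f₀ = 6941 Hz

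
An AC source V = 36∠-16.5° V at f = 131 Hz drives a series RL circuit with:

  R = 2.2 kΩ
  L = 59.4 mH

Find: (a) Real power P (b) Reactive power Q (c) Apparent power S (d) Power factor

Step 1 — Angular frequency: ω = 2π·f = 2π·131 = 823.1 rad/s.
Step 2 — Component impedances:
  R: Z = R = 2200 Ω
  L: Z = jωL = j·823.1·0.0594 = 0 + j48.89 Ω
Step 3 — Series combination: Z_total = R + L = 2200 + j48.89 Ω = 2201∠1.3° Ω.
Step 4 — Source phasor: V = 36∠-16.5° V = 34.52 - j10.22 V.
Step 5 — Current: I = V / Z = 0.01558 - j0.004994 A = 0.01636∠-17.8° A.
Step 6 — Complex power: S = V·I* = 0.5888 + j0.01309 VA.
Step 7 — Real power: P = Re(S) = 0.5888 W.
Step 8 — Reactive power: Q = Im(S) = 0.01309 VAR.
Step 9 — Apparent power: |S| = 0.5889 VA.
Step 10 — Power factor: PF = P/|S| = 0.9998 (lagging).

(a) P = 0.5888 W  (b) Q = 0.01309 VAR  (c) S = 0.5889 VA  (d) PF = 0.9998 (lagging)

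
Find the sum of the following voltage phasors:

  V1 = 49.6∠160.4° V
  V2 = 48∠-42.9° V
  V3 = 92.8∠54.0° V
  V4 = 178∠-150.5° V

Step 1 — Convert each phasor to rectangular form:
  V1 = 49.6·(cos(160.4°) + j·sin(160.4°)) = -46.73 + j16.64 V
  V2 = 48·(cos(-42.9°) + j·sin(-42.9°)) = 35.16 - j32.67 V
  V3 = 92.8·(cos(54.0°) + j·sin(54.0°)) = 54.55 + j75.08 V
  V4 = 178·(cos(-150.5°) + j·sin(-150.5°)) = -154.9 - j87.65 V
Step 2 — Sum components: V_total = -111.9 - j28.61 V.
Step 3 — Convert to polar: |V_total| = 115.5 V, ∠V_total = -165.7°.

V_total = 115.5∠-165.7° V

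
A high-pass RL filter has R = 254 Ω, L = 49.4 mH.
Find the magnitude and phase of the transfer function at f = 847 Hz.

Step 1 — Angular frequency: ω = 2π·847 = 5322 rad/s.
Step 2 — Transfer function: H(jω) = jωL/(R + jωL).
Step 3 — Numerator jωL = j·262.9; denominator R + jωL = 254 + j262.9.
Step 4 — H = 0.5172 + j0.4997.
Step 5 — Magnitude: |H| = 0.7192 (-2.9 dB); phase: φ = 44.0°.

|H| = 0.7192 (-2.9 dB), φ = 44.0°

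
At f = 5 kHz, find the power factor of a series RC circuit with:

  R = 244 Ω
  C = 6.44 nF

Step 1 — Angular frequency: ω = 2π·f = 2π·5000 = 3.142e+04 rad/s.
Step 2 — Component impedances:
  R: Z = R = 244 Ω
  C: Z = 1/(jωC) = -j/(ω·C) = 0 - j4943 Ω
Step 3 — Series combination: Z_total = R + C = 244 - j4943 Ω = 4949∠-87.2° Ω.
Step 4 — Power factor: PF = cos(φ) = Re(Z)/|Z| = 244/4948.7 = 0.04931.
Step 5 — Type: Im(Z) = -4943 ⇒ leading (phase φ = -87.2°).

PF = 0.04931 (leading, φ = -87.2°)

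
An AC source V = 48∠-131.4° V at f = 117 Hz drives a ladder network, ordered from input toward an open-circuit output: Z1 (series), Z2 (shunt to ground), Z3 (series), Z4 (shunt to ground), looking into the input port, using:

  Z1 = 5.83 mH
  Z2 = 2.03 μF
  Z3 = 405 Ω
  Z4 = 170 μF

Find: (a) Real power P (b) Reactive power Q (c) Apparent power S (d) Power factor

Step 1 — Angular frequency: ω = 2π·f = 2π·117 = 735.1 rad/s.
Step 2 — Component impedances:
  Z1: Z = jωL = j·735.1·0.00583 = 0 + j4.286 Ω
  Z2: Z = 1/(jωC) = -j/(ω·C) = 0 - j670.1 Ω
  Z3: Z = R = 405 Ω
  Z4: Z = 1/(jωC) = -j/(ω·C) = 0 - j8.002 Ω
Step 3 — Ladder network (open output): work backward from the far end, alternating series and parallel combinations. Z_in = 291.5 - j177.7 Ω = 341.4∠-31.4° Ω.
Step 4 — Source phasor: V = 48∠-131.4° V = -31.74 - j36.01 V.
Step 5 — Current: I = V / Z = -0.02449 - j0.1384 A = 0.1406∠-100.0° A.
Step 6 — Complex power: S = V·I* = 5.762 - j3.513 VA.
Step 7 — Real power: P = Re(S) = 5.762 W.
Step 8 — Reactive power: Q = Im(S) = -3.513 VAR.
Step 9 — Apparent power: |S| = 6.748 VA.
Step 10 — Power factor: PF = P/|S| = 0.8538 (leading).

(a) P = 5.762 W  (b) Q = -3.513 VAR  (c) S = 6.748 VA  (d) PF = 0.8538 (leading)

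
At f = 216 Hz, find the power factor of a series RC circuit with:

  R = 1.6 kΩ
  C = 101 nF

Step 1 — Angular frequency: ω = 2π·f = 2π·216 = 1357 rad/s.
Step 2 — Component impedances:
  R: Z = R = 1600 Ω
  C: Z = 1/(jωC) = -j/(ω·C) = 0 - j7295 Ω
Step 3 — Series combination: Z_total = R + C = 1600 - j7295 Ω = 7469∠-77.6° Ω.
Step 4 — Power factor: PF = cos(φ) = Re(Z)/|Z| = 1600/7469 = 0.2142.
Step 5 — Type: Im(Z) = -7295 ⇒ leading (phase φ = -77.6°).

PF = 0.2142 (leading, φ = -77.6°)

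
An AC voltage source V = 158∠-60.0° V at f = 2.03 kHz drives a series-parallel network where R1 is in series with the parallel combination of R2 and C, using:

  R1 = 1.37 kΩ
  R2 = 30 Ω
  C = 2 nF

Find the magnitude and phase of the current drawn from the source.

Step 1 — Angular frequency: ω = 2π·f = 2π·2030 = 1.275e+04 rad/s.
Step 2 — Component impedances:
  R1: Z = R = 1370 Ω
  R2: Z = R = 30 Ω
  C: Z = 1/(jωC) = -j/(ω·C) = 0 - j3.92e+04 Ω
Step 3 — Parallel branch: R2 || C = 1/(1/R2 + 1/C) = 30 - j0.02296 Ω.
Step 4 — Series with R1: Z_total = R1 + (R2 || C) = 1400 - j0.02296 Ω = 1400∠-0.0° Ω.
Step 5 — Source phasor: V = 158∠-60.0° V = 79 - j136.8 V.
Step 6 — Ohm's law: I = V / Z_total = (79 - j136.8) / (1400 - j0.02296) = 0.05643 - j0.09774 A.
Step 7 — Convert to polar: |I| = 0.1129 A, ∠I = -60.0°.

I = 0.1129∠-60.0° A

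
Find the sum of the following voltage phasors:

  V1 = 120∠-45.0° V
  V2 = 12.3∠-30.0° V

Step 1 — Convert each phasor to rectangular form:
  V1 = 120·(cos(-45.0°) + j·sin(-45.0°)) = 84.85 - j84.85 V
  V2 = 12.3·(cos(-30.0°) + j·sin(-30.0°)) = 10.65 - j6.15 V
Step 2 — Sum components: V_total = 95.5 - j91 V.
Step 3 — Convert to polar: |V_total| = 131.9 V, ∠V_total = -43.6°.

V_total = 131.9∠-43.6° V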